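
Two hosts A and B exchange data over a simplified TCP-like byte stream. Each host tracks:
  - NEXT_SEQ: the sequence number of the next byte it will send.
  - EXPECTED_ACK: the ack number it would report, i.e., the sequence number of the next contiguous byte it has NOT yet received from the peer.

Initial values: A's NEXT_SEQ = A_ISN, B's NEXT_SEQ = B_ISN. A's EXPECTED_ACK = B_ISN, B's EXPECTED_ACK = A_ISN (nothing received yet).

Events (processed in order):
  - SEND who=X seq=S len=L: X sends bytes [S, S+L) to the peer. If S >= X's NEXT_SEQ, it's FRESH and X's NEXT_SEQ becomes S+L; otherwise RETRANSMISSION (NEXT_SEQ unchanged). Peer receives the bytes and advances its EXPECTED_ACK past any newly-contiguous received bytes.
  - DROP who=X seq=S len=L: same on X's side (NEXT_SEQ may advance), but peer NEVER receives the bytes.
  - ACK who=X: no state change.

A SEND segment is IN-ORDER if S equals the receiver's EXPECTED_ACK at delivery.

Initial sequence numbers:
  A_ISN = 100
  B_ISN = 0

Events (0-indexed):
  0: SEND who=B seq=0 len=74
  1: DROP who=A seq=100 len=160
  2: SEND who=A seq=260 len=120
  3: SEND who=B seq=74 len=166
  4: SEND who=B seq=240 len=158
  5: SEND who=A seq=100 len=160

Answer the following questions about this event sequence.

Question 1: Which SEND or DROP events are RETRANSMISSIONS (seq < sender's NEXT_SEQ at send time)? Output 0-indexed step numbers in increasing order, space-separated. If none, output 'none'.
Answer: 5

Derivation:
Step 0: SEND seq=0 -> fresh
Step 1: DROP seq=100 -> fresh
Step 2: SEND seq=260 -> fresh
Step 3: SEND seq=74 -> fresh
Step 4: SEND seq=240 -> fresh
Step 5: SEND seq=100 -> retransmit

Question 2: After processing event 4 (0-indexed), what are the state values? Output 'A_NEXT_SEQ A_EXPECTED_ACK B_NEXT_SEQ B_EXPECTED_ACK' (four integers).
After event 0: A_seq=100 A_ack=74 B_seq=74 B_ack=100
After event 1: A_seq=260 A_ack=74 B_seq=74 B_ack=100
After event 2: A_seq=380 A_ack=74 B_seq=74 B_ack=100
After event 3: A_seq=380 A_ack=240 B_seq=240 B_ack=100
After event 4: A_seq=380 A_ack=398 B_seq=398 B_ack=100

380 398 398 100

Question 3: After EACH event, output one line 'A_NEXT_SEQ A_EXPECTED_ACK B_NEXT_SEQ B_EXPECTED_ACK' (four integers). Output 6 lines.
100 74 74 100
260 74 74 100
380 74 74 100
380 240 240 100
380 398 398 100
380 398 398 380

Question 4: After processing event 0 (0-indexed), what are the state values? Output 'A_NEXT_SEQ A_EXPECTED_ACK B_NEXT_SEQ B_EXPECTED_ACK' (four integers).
After event 0: A_seq=100 A_ack=74 B_seq=74 B_ack=100

100 74 74 100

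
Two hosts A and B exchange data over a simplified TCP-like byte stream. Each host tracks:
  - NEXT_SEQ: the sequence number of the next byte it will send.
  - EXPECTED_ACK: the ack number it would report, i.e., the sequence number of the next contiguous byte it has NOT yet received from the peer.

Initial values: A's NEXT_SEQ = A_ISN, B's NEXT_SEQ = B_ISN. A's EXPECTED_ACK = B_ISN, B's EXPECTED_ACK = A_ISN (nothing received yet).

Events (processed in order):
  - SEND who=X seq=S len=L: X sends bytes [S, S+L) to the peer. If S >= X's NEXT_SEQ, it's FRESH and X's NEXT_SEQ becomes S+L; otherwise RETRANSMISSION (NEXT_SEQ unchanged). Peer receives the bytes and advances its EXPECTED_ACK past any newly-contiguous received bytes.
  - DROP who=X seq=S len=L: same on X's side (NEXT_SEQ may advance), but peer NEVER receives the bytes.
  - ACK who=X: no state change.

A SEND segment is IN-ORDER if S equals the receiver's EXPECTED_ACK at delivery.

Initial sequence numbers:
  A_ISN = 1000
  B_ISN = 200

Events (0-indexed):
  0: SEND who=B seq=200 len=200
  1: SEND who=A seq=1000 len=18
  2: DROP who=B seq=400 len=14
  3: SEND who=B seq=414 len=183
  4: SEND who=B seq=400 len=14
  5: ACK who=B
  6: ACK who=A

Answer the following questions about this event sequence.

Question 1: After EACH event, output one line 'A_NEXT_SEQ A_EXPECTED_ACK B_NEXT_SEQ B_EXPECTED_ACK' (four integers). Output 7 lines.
1000 400 400 1000
1018 400 400 1018
1018 400 414 1018
1018 400 597 1018
1018 597 597 1018
1018 597 597 1018
1018 597 597 1018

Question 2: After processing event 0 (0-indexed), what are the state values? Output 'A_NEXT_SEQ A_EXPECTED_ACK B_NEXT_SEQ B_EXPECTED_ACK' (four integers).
After event 0: A_seq=1000 A_ack=400 B_seq=400 B_ack=1000

1000 400 400 1000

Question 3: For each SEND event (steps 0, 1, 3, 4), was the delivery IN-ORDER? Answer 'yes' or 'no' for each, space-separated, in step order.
Answer: yes yes no yes

Derivation:
Step 0: SEND seq=200 -> in-order
Step 1: SEND seq=1000 -> in-order
Step 3: SEND seq=414 -> out-of-order
Step 4: SEND seq=400 -> in-order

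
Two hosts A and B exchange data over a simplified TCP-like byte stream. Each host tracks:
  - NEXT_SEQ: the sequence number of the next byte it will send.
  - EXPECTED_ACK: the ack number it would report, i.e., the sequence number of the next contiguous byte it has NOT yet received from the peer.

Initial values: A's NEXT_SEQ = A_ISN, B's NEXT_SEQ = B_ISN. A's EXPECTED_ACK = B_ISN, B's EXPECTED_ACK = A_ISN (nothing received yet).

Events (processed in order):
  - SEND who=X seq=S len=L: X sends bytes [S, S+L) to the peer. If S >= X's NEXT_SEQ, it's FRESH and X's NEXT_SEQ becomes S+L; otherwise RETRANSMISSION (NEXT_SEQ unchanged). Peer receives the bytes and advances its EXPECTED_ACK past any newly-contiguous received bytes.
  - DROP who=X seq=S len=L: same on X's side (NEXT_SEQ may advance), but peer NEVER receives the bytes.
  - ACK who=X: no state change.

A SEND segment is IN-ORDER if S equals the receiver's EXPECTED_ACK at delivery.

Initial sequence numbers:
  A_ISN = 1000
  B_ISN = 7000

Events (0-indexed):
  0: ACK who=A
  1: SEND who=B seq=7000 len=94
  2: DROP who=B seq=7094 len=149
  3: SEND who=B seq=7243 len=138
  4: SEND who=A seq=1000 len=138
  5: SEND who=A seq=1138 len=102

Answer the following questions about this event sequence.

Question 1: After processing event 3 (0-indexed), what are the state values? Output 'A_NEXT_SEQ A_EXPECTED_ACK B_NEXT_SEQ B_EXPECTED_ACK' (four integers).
After event 0: A_seq=1000 A_ack=7000 B_seq=7000 B_ack=1000
After event 1: A_seq=1000 A_ack=7094 B_seq=7094 B_ack=1000
After event 2: A_seq=1000 A_ack=7094 B_seq=7243 B_ack=1000
After event 3: A_seq=1000 A_ack=7094 B_seq=7381 B_ack=1000

1000 7094 7381 1000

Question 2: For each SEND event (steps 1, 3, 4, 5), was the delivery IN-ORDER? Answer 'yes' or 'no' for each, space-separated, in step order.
Answer: yes no yes yes

Derivation:
Step 1: SEND seq=7000 -> in-order
Step 3: SEND seq=7243 -> out-of-order
Step 4: SEND seq=1000 -> in-order
Step 5: SEND seq=1138 -> in-order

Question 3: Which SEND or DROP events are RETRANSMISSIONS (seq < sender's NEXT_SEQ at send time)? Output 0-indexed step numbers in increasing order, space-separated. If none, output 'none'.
Step 1: SEND seq=7000 -> fresh
Step 2: DROP seq=7094 -> fresh
Step 3: SEND seq=7243 -> fresh
Step 4: SEND seq=1000 -> fresh
Step 5: SEND seq=1138 -> fresh

Answer: none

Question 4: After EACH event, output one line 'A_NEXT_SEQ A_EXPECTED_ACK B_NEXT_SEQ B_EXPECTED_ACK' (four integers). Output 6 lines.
1000 7000 7000 1000
1000 7094 7094 1000
1000 7094 7243 1000
1000 7094 7381 1000
1138 7094 7381 1138
1240 7094 7381 1240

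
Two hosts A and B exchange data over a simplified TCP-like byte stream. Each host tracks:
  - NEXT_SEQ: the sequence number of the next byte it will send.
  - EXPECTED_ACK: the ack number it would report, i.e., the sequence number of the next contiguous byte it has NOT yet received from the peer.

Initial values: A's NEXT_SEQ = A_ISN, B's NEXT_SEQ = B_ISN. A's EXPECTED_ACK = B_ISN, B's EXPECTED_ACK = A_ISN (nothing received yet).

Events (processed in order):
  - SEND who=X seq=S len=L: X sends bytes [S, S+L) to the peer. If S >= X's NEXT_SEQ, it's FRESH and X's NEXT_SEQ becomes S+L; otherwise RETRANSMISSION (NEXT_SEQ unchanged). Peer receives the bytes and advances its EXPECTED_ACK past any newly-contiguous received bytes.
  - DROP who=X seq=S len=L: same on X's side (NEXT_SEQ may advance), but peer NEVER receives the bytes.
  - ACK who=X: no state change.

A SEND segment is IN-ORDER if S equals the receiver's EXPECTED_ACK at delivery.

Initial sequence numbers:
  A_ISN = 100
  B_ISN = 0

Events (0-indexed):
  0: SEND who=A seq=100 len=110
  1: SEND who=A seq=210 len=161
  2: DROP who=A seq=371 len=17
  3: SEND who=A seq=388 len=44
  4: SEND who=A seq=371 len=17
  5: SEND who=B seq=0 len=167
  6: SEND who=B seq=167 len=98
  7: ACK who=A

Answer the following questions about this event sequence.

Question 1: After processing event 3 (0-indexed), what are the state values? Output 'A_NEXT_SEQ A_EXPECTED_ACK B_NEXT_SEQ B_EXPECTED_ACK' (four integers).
After event 0: A_seq=210 A_ack=0 B_seq=0 B_ack=210
After event 1: A_seq=371 A_ack=0 B_seq=0 B_ack=371
After event 2: A_seq=388 A_ack=0 B_seq=0 B_ack=371
After event 3: A_seq=432 A_ack=0 B_seq=0 B_ack=371

432 0 0 371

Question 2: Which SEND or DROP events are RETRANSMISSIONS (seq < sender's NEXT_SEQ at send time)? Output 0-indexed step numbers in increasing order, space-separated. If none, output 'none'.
Step 0: SEND seq=100 -> fresh
Step 1: SEND seq=210 -> fresh
Step 2: DROP seq=371 -> fresh
Step 3: SEND seq=388 -> fresh
Step 4: SEND seq=371 -> retransmit
Step 5: SEND seq=0 -> fresh
Step 6: SEND seq=167 -> fresh

Answer: 4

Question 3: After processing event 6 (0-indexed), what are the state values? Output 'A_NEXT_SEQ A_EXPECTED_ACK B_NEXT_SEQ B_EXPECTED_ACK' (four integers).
After event 0: A_seq=210 A_ack=0 B_seq=0 B_ack=210
After event 1: A_seq=371 A_ack=0 B_seq=0 B_ack=371
After event 2: A_seq=388 A_ack=0 B_seq=0 B_ack=371
After event 3: A_seq=432 A_ack=0 B_seq=0 B_ack=371
After event 4: A_seq=432 A_ack=0 B_seq=0 B_ack=432
After event 5: A_seq=432 A_ack=167 B_seq=167 B_ack=432
After event 6: A_seq=432 A_ack=265 B_seq=265 B_ack=432

432 265 265 432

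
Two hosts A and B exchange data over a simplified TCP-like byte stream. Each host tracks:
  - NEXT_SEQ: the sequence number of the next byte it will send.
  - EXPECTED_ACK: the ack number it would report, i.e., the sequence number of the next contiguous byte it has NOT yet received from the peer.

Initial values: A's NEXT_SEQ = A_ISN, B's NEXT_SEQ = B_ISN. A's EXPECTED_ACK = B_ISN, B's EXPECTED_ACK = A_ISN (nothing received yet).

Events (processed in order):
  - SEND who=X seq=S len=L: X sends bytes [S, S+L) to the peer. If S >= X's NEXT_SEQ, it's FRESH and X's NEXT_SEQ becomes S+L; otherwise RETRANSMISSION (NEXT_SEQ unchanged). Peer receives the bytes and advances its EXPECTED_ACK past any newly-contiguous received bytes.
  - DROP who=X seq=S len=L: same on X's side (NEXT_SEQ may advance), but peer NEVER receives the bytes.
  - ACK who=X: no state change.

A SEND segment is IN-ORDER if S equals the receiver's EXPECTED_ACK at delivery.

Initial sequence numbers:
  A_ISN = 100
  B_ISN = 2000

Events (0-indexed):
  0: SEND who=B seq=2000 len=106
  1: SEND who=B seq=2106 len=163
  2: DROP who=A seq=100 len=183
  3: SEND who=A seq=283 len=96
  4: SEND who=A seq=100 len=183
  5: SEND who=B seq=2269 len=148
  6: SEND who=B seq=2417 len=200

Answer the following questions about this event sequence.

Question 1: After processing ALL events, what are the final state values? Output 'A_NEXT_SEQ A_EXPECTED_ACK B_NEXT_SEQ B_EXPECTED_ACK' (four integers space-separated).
After event 0: A_seq=100 A_ack=2106 B_seq=2106 B_ack=100
After event 1: A_seq=100 A_ack=2269 B_seq=2269 B_ack=100
After event 2: A_seq=283 A_ack=2269 B_seq=2269 B_ack=100
After event 3: A_seq=379 A_ack=2269 B_seq=2269 B_ack=100
After event 4: A_seq=379 A_ack=2269 B_seq=2269 B_ack=379
After event 5: A_seq=379 A_ack=2417 B_seq=2417 B_ack=379
After event 6: A_seq=379 A_ack=2617 B_seq=2617 B_ack=379

Answer: 379 2617 2617 379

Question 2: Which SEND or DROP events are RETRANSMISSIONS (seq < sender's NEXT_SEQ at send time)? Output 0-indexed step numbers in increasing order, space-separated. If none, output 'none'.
Step 0: SEND seq=2000 -> fresh
Step 1: SEND seq=2106 -> fresh
Step 2: DROP seq=100 -> fresh
Step 3: SEND seq=283 -> fresh
Step 4: SEND seq=100 -> retransmit
Step 5: SEND seq=2269 -> fresh
Step 6: SEND seq=2417 -> fresh

Answer: 4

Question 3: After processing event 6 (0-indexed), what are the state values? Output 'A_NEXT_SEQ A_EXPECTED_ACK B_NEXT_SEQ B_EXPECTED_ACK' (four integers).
After event 0: A_seq=100 A_ack=2106 B_seq=2106 B_ack=100
After event 1: A_seq=100 A_ack=2269 B_seq=2269 B_ack=100
After event 2: A_seq=283 A_ack=2269 B_seq=2269 B_ack=100
After event 3: A_seq=379 A_ack=2269 B_seq=2269 B_ack=100
After event 4: A_seq=379 A_ack=2269 B_seq=2269 B_ack=379
After event 5: A_seq=379 A_ack=2417 B_seq=2417 B_ack=379
After event 6: A_seq=379 A_ack=2617 B_seq=2617 B_ack=379

379 2617 2617 379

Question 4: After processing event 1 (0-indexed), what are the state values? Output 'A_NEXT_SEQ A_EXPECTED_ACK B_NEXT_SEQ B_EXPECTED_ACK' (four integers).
After event 0: A_seq=100 A_ack=2106 B_seq=2106 B_ack=100
After event 1: A_seq=100 A_ack=2269 B_seq=2269 B_ack=100

100 2269 2269 100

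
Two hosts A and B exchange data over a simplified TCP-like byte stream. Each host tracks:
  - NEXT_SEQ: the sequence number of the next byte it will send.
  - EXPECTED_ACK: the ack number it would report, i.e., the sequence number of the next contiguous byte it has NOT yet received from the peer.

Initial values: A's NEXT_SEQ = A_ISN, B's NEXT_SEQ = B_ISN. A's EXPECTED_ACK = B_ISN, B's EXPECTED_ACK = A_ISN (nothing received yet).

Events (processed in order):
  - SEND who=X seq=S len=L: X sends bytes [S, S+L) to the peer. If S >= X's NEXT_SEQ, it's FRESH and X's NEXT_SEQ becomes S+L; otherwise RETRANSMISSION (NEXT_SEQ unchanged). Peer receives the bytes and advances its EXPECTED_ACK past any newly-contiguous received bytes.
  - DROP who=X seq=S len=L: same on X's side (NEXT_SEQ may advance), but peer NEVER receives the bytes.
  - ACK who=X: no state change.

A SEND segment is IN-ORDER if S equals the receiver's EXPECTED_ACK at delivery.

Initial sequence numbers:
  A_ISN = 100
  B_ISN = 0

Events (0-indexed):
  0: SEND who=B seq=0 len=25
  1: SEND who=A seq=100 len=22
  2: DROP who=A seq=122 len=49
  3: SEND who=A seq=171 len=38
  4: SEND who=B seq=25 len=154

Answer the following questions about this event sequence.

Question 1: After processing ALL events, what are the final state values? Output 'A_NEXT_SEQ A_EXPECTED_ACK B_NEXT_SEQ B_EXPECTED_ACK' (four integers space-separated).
After event 0: A_seq=100 A_ack=25 B_seq=25 B_ack=100
After event 1: A_seq=122 A_ack=25 B_seq=25 B_ack=122
After event 2: A_seq=171 A_ack=25 B_seq=25 B_ack=122
After event 3: A_seq=209 A_ack=25 B_seq=25 B_ack=122
After event 4: A_seq=209 A_ack=179 B_seq=179 B_ack=122

Answer: 209 179 179 122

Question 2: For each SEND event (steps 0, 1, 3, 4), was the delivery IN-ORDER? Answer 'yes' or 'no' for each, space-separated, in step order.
Answer: yes yes no yes

Derivation:
Step 0: SEND seq=0 -> in-order
Step 1: SEND seq=100 -> in-order
Step 3: SEND seq=171 -> out-of-order
Step 4: SEND seq=25 -> in-order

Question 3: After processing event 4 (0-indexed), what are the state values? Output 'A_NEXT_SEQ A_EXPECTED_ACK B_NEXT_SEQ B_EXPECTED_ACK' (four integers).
After event 0: A_seq=100 A_ack=25 B_seq=25 B_ack=100
After event 1: A_seq=122 A_ack=25 B_seq=25 B_ack=122
After event 2: A_seq=171 A_ack=25 B_seq=25 B_ack=122
After event 3: A_seq=209 A_ack=25 B_seq=25 B_ack=122
After event 4: A_seq=209 A_ack=179 B_seq=179 B_ack=122

209 179 179 122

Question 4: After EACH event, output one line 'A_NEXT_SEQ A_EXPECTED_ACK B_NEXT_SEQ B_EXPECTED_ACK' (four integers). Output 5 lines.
100 25 25 100
122 25 25 122
171 25 25 122
209 25 25 122
209 179 179 122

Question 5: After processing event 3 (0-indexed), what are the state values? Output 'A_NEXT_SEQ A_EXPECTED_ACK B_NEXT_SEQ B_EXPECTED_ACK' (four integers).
After event 0: A_seq=100 A_ack=25 B_seq=25 B_ack=100
After event 1: A_seq=122 A_ack=25 B_seq=25 B_ack=122
After event 2: A_seq=171 A_ack=25 B_seq=25 B_ack=122
After event 3: A_seq=209 A_ack=25 B_seq=25 B_ack=122

209 25 25 122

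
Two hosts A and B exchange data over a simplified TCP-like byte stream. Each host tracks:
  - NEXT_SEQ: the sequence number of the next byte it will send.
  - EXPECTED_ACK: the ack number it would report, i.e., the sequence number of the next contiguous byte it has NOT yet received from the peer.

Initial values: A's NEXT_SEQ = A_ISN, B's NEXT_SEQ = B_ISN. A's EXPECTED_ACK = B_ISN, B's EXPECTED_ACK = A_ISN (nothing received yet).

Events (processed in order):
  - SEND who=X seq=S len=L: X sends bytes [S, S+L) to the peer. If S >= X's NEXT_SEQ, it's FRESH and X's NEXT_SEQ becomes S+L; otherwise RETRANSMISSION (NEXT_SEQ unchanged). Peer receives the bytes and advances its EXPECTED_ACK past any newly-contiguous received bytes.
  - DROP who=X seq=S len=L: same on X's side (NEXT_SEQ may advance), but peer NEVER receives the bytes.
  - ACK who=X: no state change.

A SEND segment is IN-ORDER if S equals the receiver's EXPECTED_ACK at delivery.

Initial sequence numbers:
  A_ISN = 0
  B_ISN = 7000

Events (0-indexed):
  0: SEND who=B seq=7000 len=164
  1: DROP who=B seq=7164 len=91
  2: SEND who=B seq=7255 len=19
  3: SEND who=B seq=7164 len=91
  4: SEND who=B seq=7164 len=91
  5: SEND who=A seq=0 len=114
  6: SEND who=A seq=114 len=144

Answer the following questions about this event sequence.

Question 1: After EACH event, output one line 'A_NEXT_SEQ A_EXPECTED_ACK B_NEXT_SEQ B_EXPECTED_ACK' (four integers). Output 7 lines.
0 7164 7164 0
0 7164 7255 0
0 7164 7274 0
0 7274 7274 0
0 7274 7274 0
114 7274 7274 114
258 7274 7274 258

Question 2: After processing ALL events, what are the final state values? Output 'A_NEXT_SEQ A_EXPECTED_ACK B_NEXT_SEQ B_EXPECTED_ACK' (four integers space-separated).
After event 0: A_seq=0 A_ack=7164 B_seq=7164 B_ack=0
After event 1: A_seq=0 A_ack=7164 B_seq=7255 B_ack=0
After event 2: A_seq=0 A_ack=7164 B_seq=7274 B_ack=0
After event 3: A_seq=0 A_ack=7274 B_seq=7274 B_ack=0
After event 4: A_seq=0 A_ack=7274 B_seq=7274 B_ack=0
After event 5: A_seq=114 A_ack=7274 B_seq=7274 B_ack=114
After event 6: A_seq=258 A_ack=7274 B_seq=7274 B_ack=258

Answer: 258 7274 7274 258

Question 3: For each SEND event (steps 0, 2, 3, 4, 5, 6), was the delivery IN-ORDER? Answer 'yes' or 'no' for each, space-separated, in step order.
Step 0: SEND seq=7000 -> in-order
Step 2: SEND seq=7255 -> out-of-order
Step 3: SEND seq=7164 -> in-order
Step 4: SEND seq=7164 -> out-of-order
Step 5: SEND seq=0 -> in-order
Step 6: SEND seq=114 -> in-order

Answer: yes no yes no yes yes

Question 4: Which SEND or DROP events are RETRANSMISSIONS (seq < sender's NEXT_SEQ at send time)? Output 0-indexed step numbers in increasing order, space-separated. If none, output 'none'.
Answer: 3 4

Derivation:
Step 0: SEND seq=7000 -> fresh
Step 1: DROP seq=7164 -> fresh
Step 2: SEND seq=7255 -> fresh
Step 3: SEND seq=7164 -> retransmit
Step 4: SEND seq=7164 -> retransmit
Step 5: SEND seq=0 -> fresh
Step 6: SEND seq=114 -> fresh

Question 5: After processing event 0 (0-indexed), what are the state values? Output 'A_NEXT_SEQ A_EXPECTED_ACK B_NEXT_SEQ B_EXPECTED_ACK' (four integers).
After event 0: A_seq=0 A_ack=7164 B_seq=7164 B_ack=0

0 7164 7164 0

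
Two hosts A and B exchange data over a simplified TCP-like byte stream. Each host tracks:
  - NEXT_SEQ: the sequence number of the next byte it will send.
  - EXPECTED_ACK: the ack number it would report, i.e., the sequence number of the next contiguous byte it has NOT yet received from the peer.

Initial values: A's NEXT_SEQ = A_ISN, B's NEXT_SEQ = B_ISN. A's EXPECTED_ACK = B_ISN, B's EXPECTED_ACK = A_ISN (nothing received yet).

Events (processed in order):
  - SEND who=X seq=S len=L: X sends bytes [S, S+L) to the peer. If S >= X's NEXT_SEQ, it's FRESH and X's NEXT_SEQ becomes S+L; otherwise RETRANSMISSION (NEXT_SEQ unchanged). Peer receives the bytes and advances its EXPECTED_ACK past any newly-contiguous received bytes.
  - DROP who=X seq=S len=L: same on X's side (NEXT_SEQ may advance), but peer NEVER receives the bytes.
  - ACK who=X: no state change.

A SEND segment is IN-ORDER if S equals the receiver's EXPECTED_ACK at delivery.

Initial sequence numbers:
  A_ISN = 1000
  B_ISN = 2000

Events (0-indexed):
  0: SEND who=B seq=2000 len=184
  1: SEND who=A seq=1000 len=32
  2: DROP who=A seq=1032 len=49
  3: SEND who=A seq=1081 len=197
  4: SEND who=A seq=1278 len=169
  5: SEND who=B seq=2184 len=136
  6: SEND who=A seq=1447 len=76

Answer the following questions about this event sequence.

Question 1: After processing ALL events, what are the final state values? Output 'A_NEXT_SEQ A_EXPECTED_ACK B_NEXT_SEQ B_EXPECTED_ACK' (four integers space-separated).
After event 0: A_seq=1000 A_ack=2184 B_seq=2184 B_ack=1000
After event 1: A_seq=1032 A_ack=2184 B_seq=2184 B_ack=1032
After event 2: A_seq=1081 A_ack=2184 B_seq=2184 B_ack=1032
After event 3: A_seq=1278 A_ack=2184 B_seq=2184 B_ack=1032
After event 4: A_seq=1447 A_ack=2184 B_seq=2184 B_ack=1032
After event 5: A_seq=1447 A_ack=2320 B_seq=2320 B_ack=1032
After event 6: A_seq=1523 A_ack=2320 B_seq=2320 B_ack=1032

Answer: 1523 2320 2320 1032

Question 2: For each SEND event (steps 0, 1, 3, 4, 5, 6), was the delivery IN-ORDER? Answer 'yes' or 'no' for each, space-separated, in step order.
Answer: yes yes no no yes no

Derivation:
Step 0: SEND seq=2000 -> in-order
Step 1: SEND seq=1000 -> in-order
Step 3: SEND seq=1081 -> out-of-order
Step 4: SEND seq=1278 -> out-of-order
Step 5: SEND seq=2184 -> in-order
Step 6: SEND seq=1447 -> out-of-order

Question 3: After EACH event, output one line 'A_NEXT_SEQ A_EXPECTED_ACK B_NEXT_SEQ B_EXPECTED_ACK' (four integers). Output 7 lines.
1000 2184 2184 1000
1032 2184 2184 1032
1081 2184 2184 1032
1278 2184 2184 1032
1447 2184 2184 1032
1447 2320 2320 1032
1523 2320 2320 1032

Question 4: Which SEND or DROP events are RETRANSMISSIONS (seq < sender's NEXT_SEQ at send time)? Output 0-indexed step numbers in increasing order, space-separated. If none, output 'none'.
Answer: none

Derivation:
Step 0: SEND seq=2000 -> fresh
Step 1: SEND seq=1000 -> fresh
Step 2: DROP seq=1032 -> fresh
Step 3: SEND seq=1081 -> fresh
Step 4: SEND seq=1278 -> fresh
Step 5: SEND seq=2184 -> fresh
Step 6: SEND seq=1447 -> fresh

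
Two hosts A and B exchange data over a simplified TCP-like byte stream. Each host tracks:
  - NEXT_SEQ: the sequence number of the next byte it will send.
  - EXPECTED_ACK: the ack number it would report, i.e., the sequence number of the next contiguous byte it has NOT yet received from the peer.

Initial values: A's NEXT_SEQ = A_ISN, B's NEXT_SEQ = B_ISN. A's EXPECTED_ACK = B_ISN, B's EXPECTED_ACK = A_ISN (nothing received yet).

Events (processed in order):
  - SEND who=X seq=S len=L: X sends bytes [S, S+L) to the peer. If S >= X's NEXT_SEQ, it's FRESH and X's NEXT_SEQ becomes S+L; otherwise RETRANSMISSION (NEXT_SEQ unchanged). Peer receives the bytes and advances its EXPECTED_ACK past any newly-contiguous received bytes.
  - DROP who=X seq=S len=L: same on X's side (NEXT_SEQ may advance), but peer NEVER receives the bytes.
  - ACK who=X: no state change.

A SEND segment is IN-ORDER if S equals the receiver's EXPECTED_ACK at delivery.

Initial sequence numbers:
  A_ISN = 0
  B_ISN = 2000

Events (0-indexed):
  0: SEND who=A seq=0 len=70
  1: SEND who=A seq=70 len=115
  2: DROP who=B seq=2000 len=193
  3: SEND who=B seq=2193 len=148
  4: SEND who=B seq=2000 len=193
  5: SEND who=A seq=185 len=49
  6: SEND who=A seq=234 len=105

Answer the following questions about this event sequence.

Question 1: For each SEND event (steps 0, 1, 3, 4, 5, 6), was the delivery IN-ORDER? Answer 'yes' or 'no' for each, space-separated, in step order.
Step 0: SEND seq=0 -> in-order
Step 1: SEND seq=70 -> in-order
Step 3: SEND seq=2193 -> out-of-order
Step 4: SEND seq=2000 -> in-order
Step 5: SEND seq=185 -> in-order
Step 6: SEND seq=234 -> in-order

Answer: yes yes no yes yes yes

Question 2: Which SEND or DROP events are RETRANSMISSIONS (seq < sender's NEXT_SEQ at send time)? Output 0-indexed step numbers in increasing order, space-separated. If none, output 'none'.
Answer: 4

Derivation:
Step 0: SEND seq=0 -> fresh
Step 1: SEND seq=70 -> fresh
Step 2: DROP seq=2000 -> fresh
Step 3: SEND seq=2193 -> fresh
Step 4: SEND seq=2000 -> retransmit
Step 5: SEND seq=185 -> fresh
Step 6: SEND seq=234 -> fresh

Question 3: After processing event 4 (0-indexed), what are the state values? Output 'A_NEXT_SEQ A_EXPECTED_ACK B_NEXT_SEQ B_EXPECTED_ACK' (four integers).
After event 0: A_seq=70 A_ack=2000 B_seq=2000 B_ack=70
After event 1: A_seq=185 A_ack=2000 B_seq=2000 B_ack=185
After event 2: A_seq=185 A_ack=2000 B_seq=2193 B_ack=185
After event 3: A_seq=185 A_ack=2000 B_seq=2341 B_ack=185
After event 4: A_seq=185 A_ack=2341 B_seq=2341 B_ack=185

185 2341 2341 185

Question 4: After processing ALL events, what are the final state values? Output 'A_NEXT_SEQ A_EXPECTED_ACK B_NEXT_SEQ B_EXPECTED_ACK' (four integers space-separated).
Answer: 339 2341 2341 339

Derivation:
After event 0: A_seq=70 A_ack=2000 B_seq=2000 B_ack=70
After event 1: A_seq=185 A_ack=2000 B_seq=2000 B_ack=185
After event 2: A_seq=185 A_ack=2000 B_seq=2193 B_ack=185
After event 3: A_seq=185 A_ack=2000 B_seq=2341 B_ack=185
After event 4: A_seq=185 A_ack=2341 B_seq=2341 B_ack=185
After event 5: A_seq=234 A_ack=2341 B_seq=2341 B_ack=234
After event 6: A_seq=339 A_ack=2341 B_seq=2341 B_ack=339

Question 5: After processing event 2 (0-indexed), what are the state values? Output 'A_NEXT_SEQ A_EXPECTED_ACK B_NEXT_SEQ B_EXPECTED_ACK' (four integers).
After event 0: A_seq=70 A_ack=2000 B_seq=2000 B_ack=70
After event 1: A_seq=185 A_ack=2000 B_seq=2000 B_ack=185
After event 2: A_seq=185 A_ack=2000 B_seq=2193 B_ack=185

185 2000 2193 185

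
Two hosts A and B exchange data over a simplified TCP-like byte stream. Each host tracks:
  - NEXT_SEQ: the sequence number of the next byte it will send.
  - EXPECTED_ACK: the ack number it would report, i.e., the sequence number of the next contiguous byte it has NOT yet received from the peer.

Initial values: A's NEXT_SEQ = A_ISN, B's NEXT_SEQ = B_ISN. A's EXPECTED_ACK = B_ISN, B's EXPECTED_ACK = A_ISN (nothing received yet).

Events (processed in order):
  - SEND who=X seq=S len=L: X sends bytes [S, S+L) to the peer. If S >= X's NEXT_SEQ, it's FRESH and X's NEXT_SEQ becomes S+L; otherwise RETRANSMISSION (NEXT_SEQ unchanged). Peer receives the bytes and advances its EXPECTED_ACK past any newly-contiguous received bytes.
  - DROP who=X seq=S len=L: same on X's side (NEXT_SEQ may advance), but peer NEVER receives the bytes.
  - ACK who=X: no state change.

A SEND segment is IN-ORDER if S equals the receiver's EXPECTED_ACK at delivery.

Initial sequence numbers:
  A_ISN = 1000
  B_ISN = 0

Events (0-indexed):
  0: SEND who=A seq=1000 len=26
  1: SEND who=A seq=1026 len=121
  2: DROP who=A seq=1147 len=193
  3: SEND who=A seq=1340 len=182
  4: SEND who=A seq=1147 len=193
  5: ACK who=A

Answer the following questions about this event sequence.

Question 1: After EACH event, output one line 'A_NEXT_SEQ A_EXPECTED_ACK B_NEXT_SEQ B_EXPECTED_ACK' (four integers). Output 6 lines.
1026 0 0 1026
1147 0 0 1147
1340 0 0 1147
1522 0 0 1147
1522 0 0 1522
1522 0 0 1522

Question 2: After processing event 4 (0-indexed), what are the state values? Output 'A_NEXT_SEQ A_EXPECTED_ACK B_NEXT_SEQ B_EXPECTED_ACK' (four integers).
After event 0: A_seq=1026 A_ack=0 B_seq=0 B_ack=1026
After event 1: A_seq=1147 A_ack=0 B_seq=0 B_ack=1147
After event 2: A_seq=1340 A_ack=0 B_seq=0 B_ack=1147
After event 3: A_seq=1522 A_ack=0 B_seq=0 B_ack=1147
After event 4: A_seq=1522 A_ack=0 B_seq=0 B_ack=1522

1522 0 0 1522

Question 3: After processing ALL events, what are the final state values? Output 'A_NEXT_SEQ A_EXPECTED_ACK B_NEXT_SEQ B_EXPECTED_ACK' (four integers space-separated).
Answer: 1522 0 0 1522

Derivation:
After event 0: A_seq=1026 A_ack=0 B_seq=0 B_ack=1026
After event 1: A_seq=1147 A_ack=0 B_seq=0 B_ack=1147
After event 2: A_seq=1340 A_ack=0 B_seq=0 B_ack=1147
After event 3: A_seq=1522 A_ack=0 B_seq=0 B_ack=1147
After event 4: A_seq=1522 A_ack=0 B_seq=0 B_ack=1522
After event 5: A_seq=1522 A_ack=0 B_seq=0 B_ack=1522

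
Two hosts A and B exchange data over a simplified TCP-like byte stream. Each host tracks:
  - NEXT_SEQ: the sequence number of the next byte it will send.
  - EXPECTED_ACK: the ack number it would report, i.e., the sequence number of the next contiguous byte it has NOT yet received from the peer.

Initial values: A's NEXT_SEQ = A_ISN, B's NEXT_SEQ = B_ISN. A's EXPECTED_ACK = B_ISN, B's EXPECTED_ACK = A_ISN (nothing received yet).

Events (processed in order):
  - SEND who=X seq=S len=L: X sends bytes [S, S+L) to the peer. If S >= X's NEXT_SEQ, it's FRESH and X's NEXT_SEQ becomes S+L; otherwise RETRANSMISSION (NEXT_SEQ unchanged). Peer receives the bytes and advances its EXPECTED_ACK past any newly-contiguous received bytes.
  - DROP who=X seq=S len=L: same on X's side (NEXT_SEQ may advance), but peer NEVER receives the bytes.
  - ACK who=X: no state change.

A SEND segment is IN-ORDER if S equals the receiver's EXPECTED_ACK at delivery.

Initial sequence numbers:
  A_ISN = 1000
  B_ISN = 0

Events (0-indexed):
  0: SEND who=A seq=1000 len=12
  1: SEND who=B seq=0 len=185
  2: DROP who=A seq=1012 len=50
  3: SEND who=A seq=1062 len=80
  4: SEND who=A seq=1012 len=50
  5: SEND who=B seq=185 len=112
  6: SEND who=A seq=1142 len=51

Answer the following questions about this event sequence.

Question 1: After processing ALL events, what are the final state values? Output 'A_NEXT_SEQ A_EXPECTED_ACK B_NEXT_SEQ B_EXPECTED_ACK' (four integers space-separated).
After event 0: A_seq=1012 A_ack=0 B_seq=0 B_ack=1012
After event 1: A_seq=1012 A_ack=185 B_seq=185 B_ack=1012
After event 2: A_seq=1062 A_ack=185 B_seq=185 B_ack=1012
After event 3: A_seq=1142 A_ack=185 B_seq=185 B_ack=1012
After event 4: A_seq=1142 A_ack=185 B_seq=185 B_ack=1142
After event 5: A_seq=1142 A_ack=297 B_seq=297 B_ack=1142
After event 6: A_seq=1193 A_ack=297 B_seq=297 B_ack=1193

Answer: 1193 297 297 1193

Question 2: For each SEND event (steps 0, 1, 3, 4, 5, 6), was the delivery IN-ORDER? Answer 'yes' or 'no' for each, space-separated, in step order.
Answer: yes yes no yes yes yes

Derivation:
Step 0: SEND seq=1000 -> in-order
Step 1: SEND seq=0 -> in-order
Step 3: SEND seq=1062 -> out-of-order
Step 4: SEND seq=1012 -> in-order
Step 5: SEND seq=185 -> in-order
Step 6: SEND seq=1142 -> in-order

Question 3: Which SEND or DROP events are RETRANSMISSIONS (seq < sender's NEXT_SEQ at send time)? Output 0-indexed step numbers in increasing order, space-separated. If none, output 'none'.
Step 0: SEND seq=1000 -> fresh
Step 1: SEND seq=0 -> fresh
Step 2: DROP seq=1012 -> fresh
Step 3: SEND seq=1062 -> fresh
Step 4: SEND seq=1012 -> retransmit
Step 5: SEND seq=185 -> fresh
Step 6: SEND seq=1142 -> fresh

Answer: 4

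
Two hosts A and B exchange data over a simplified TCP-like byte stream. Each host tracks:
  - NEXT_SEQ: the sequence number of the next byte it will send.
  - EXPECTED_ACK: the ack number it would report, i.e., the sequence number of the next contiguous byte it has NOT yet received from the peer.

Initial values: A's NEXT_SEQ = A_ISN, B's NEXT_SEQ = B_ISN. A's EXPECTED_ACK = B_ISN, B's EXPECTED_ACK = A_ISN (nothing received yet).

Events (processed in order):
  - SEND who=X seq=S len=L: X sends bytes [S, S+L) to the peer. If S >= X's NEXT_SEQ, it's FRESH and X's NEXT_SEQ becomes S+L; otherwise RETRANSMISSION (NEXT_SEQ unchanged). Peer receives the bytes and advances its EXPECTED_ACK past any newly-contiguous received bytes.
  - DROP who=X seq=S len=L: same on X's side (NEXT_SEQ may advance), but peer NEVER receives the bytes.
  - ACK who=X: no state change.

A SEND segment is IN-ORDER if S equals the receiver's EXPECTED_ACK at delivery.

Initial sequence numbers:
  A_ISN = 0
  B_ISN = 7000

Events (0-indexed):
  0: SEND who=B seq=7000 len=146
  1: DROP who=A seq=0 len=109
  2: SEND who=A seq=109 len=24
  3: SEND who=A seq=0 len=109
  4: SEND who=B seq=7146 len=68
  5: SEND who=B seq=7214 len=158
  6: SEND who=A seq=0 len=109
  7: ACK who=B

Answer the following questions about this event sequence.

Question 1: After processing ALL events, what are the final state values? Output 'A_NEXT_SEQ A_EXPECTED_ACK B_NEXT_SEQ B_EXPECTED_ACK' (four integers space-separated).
Answer: 133 7372 7372 133

Derivation:
After event 0: A_seq=0 A_ack=7146 B_seq=7146 B_ack=0
After event 1: A_seq=109 A_ack=7146 B_seq=7146 B_ack=0
After event 2: A_seq=133 A_ack=7146 B_seq=7146 B_ack=0
After event 3: A_seq=133 A_ack=7146 B_seq=7146 B_ack=133
After event 4: A_seq=133 A_ack=7214 B_seq=7214 B_ack=133
After event 5: A_seq=133 A_ack=7372 B_seq=7372 B_ack=133
After event 6: A_seq=133 A_ack=7372 B_seq=7372 B_ack=133
After event 7: A_seq=133 A_ack=7372 B_seq=7372 B_ack=133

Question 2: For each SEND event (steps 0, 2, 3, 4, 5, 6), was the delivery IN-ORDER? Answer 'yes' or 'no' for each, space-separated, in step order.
Step 0: SEND seq=7000 -> in-order
Step 2: SEND seq=109 -> out-of-order
Step 3: SEND seq=0 -> in-order
Step 4: SEND seq=7146 -> in-order
Step 5: SEND seq=7214 -> in-order
Step 6: SEND seq=0 -> out-of-order

Answer: yes no yes yes yes no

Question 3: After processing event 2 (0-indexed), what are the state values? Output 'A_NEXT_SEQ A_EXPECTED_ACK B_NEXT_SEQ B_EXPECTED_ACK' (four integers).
After event 0: A_seq=0 A_ack=7146 B_seq=7146 B_ack=0
After event 1: A_seq=109 A_ack=7146 B_seq=7146 B_ack=0
After event 2: A_seq=133 A_ack=7146 B_seq=7146 B_ack=0

133 7146 7146 0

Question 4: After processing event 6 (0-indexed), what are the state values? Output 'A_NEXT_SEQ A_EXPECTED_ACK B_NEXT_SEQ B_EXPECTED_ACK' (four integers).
After event 0: A_seq=0 A_ack=7146 B_seq=7146 B_ack=0
After event 1: A_seq=109 A_ack=7146 B_seq=7146 B_ack=0
After event 2: A_seq=133 A_ack=7146 B_seq=7146 B_ack=0
After event 3: A_seq=133 A_ack=7146 B_seq=7146 B_ack=133
After event 4: A_seq=133 A_ack=7214 B_seq=7214 B_ack=133
After event 5: A_seq=133 A_ack=7372 B_seq=7372 B_ack=133
After event 6: A_seq=133 A_ack=7372 B_seq=7372 B_ack=133

133 7372 7372 133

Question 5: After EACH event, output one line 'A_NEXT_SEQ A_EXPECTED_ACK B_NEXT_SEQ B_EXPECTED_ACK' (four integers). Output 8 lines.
0 7146 7146 0
109 7146 7146 0
133 7146 7146 0
133 7146 7146 133
133 7214 7214 133
133 7372 7372 133
133 7372 7372 133
133 7372 7372 133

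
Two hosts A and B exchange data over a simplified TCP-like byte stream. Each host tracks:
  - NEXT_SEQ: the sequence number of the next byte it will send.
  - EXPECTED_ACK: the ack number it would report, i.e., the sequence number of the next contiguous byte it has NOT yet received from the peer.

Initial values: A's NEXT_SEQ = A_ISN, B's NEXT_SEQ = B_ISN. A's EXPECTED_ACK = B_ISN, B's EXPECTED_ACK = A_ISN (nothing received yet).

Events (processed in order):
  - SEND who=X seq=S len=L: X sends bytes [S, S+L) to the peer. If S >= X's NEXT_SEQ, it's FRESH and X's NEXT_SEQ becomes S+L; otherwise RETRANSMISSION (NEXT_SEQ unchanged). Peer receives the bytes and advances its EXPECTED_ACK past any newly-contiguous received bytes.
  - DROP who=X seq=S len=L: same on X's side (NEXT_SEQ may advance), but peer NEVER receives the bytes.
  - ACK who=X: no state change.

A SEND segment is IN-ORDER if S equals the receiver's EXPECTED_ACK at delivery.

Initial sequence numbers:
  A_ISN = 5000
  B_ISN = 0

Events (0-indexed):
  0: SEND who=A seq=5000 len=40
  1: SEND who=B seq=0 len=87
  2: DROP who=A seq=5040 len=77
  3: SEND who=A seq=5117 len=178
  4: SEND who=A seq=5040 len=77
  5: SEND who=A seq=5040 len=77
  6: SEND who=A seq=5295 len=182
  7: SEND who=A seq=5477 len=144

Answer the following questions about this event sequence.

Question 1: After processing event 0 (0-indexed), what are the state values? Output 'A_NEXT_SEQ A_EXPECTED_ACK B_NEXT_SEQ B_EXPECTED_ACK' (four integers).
After event 0: A_seq=5040 A_ack=0 B_seq=0 B_ack=5040

5040 0 0 5040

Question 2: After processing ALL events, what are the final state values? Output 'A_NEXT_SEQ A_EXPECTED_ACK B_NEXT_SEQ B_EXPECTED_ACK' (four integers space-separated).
Answer: 5621 87 87 5621

Derivation:
After event 0: A_seq=5040 A_ack=0 B_seq=0 B_ack=5040
After event 1: A_seq=5040 A_ack=87 B_seq=87 B_ack=5040
After event 2: A_seq=5117 A_ack=87 B_seq=87 B_ack=5040
After event 3: A_seq=5295 A_ack=87 B_seq=87 B_ack=5040
After event 4: A_seq=5295 A_ack=87 B_seq=87 B_ack=5295
After event 5: A_seq=5295 A_ack=87 B_seq=87 B_ack=5295
After event 6: A_seq=5477 A_ack=87 B_seq=87 B_ack=5477
After event 7: A_seq=5621 A_ack=87 B_seq=87 B_ack=5621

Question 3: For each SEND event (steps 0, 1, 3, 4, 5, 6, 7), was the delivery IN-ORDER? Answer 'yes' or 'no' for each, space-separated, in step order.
Step 0: SEND seq=5000 -> in-order
Step 1: SEND seq=0 -> in-order
Step 3: SEND seq=5117 -> out-of-order
Step 4: SEND seq=5040 -> in-order
Step 5: SEND seq=5040 -> out-of-order
Step 6: SEND seq=5295 -> in-order
Step 7: SEND seq=5477 -> in-order

Answer: yes yes no yes no yes yes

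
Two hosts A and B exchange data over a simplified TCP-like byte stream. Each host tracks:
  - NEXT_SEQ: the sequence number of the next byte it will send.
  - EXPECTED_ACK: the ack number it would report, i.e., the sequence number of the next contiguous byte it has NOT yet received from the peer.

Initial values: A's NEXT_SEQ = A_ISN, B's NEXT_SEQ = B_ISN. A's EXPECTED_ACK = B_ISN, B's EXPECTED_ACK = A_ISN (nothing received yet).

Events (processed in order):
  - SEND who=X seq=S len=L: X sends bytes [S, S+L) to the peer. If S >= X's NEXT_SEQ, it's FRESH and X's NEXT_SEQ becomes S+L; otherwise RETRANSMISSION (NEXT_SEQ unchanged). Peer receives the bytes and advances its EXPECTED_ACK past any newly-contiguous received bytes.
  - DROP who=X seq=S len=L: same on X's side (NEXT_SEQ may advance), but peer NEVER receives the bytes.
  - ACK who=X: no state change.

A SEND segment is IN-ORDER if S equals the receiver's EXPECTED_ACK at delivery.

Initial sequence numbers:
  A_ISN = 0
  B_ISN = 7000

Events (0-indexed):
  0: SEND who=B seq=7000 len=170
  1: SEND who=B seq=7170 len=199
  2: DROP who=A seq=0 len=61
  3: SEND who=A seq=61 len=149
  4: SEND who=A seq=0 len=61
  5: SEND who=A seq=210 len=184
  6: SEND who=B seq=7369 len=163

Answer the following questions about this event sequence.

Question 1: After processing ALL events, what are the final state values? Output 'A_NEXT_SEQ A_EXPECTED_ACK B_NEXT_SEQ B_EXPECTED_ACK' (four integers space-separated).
Answer: 394 7532 7532 394

Derivation:
After event 0: A_seq=0 A_ack=7170 B_seq=7170 B_ack=0
After event 1: A_seq=0 A_ack=7369 B_seq=7369 B_ack=0
After event 2: A_seq=61 A_ack=7369 B_seq=7369 B_ack=0
After event 3: A_seq=210 A_ack=7369 B_seq=7369 B_ack=0
After event 4: A_seq=210 A_ack=7369 B_seq=7369 B_ack=210
After event 5: A_seq=394 A_ack=7369 B_seq=7369 B_ack=394
After event 6: A_seq=394 A_ack=7532 B_seq=7532 B_ack=394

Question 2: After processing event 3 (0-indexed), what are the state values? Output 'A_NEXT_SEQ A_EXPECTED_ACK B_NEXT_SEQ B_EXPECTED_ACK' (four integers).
After event 0: A_seq=0 A_ack=7170 B_seq=7170 B_ack=0
After event 1: A_seq=0 A_ack=7369 B_seq=7369 B_ack=0
After event 2: A_seq=61 A_ack=7369 B_seq=7369 B_ack=0
After event 3: A_seq=210 A_ack=7369 B_seq=7369 B_ack=0

210 7369 7369 0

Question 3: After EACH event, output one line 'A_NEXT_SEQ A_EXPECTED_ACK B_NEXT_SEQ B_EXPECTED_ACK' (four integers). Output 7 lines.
0 7170 7170 0
0 7369 7369 0
61 7369 7369 0
210 7369 7369 0
210 7369 7369 210
394 7369 7369 394
394 7532 7532 394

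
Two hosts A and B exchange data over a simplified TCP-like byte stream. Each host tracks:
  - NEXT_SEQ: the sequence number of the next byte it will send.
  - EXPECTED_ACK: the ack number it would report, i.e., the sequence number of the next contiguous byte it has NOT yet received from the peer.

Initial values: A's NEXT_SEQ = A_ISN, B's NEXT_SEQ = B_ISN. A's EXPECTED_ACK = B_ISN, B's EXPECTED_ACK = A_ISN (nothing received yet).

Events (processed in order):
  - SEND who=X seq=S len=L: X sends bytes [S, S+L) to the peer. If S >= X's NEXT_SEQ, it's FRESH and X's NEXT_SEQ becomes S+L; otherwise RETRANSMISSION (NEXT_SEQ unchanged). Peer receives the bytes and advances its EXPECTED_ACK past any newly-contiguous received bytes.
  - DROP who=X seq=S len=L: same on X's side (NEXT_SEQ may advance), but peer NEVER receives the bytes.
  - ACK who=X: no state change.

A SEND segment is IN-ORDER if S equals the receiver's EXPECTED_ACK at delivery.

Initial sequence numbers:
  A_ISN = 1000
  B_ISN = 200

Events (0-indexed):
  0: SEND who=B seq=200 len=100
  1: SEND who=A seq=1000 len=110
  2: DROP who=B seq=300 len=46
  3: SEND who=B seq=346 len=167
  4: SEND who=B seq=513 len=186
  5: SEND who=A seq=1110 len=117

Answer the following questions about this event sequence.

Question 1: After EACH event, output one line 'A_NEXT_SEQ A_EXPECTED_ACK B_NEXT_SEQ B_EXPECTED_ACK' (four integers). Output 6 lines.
1000 300 300 1000
1110 300 300 1110
1110 300 346 1110
1110 300 513 1110
1110 300 699 1110
1227 300 699 1227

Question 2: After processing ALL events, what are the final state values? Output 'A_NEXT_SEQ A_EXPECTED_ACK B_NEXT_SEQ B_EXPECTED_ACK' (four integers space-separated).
Answer: 1227 300 699 1227

Derivation:
After event 0: A_seq=1000 A_ack=300 B_seq=300 B_ack=1000
After event 1: A_seq=1110 A_ack=300 B_seq=300 B_ack=1110
After event 2: A_seq=1110 A_ack=300 B_seq=346 B_ack=1110
After event 3: A_seq=1110 A_ack=300 B_seq=513 B_ack=1110
After event 4: A_seq=1110 A_ack=300 B_seq=699 B_ack=1110
After event 5: A_seq=1227 A_ack=300 B_seq=699 B_ack=1227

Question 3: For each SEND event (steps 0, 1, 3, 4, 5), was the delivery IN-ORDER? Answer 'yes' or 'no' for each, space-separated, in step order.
Answer: yes yes no no yes

Derivation:
Step 0: SEND seq=200 -> in-order
Step 1: SEND seq=1000 -> in-order
Step 3: SEND seq=346 -> out-of-order
Step 4: SEND seq=513 -> out-of-order
Step 5: SEND seq=1110 -> in-order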